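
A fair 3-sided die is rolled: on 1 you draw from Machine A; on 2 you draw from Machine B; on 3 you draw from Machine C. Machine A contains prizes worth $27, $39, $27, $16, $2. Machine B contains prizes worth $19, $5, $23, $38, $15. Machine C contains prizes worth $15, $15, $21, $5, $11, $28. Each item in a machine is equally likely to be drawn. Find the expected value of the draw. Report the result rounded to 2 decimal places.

$19.34

E[X | Machine A] = (27 + 39 + 27 + 16 + 2)/5 = 111/5
E[X | Machine B] = (19 + 5 + 23 + 38 + 15)/5 = 20
E[X | Machine C] = (15 + 15 + 21 + 5 + 11 + 28)/6 = 95/6
E[X] = (1/3)·111/5 + (1/3)·20 + (1/3)·95/6 = 1741/90 ≈ 19.34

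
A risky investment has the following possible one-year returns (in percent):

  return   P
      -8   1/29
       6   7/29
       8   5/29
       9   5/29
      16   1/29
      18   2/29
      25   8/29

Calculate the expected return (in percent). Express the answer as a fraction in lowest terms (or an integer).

E[X] = (1/29)·(-8) + (7/29)·6 + (5/29)·8 + (5/29)·9 + (1/29)·16 + (2/29)·18 + (8/29)·25
     = 371/29

371/29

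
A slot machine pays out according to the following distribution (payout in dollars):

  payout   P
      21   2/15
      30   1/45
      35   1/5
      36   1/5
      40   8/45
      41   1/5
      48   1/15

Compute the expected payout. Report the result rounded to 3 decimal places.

E[X] = (2/15)·21 + (1/45)·30 + (1/5)·35 + (1/5)·36 + (8/45)·40 + (1/5)·41 + (1/15)·48
     = 1628/45 ≈ 36.178

$36.178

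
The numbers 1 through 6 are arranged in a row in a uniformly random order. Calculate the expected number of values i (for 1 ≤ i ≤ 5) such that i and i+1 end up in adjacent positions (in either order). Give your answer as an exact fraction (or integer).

For each i ∈ {1,…,5}, let Xᵢ = 1 if i and i+1 are adjacent. P(Xᵢ=1) = 2·(6−1)!/6! = 2/6.
By linearity, E[ΣXᵢ] = (5)·(2/6) = 5/3.

5/3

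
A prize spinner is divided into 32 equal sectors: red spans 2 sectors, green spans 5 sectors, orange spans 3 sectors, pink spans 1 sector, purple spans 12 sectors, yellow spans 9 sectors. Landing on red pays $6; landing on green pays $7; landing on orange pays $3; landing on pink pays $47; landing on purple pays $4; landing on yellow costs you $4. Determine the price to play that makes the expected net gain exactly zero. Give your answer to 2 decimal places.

E[payout] = (2/32)·6 + (5/32)·7 + (3/32)·3 + (1/32)·47 + (12/32)·4 + (9/32)·(-4) = 115/32
Fair fee = E[payout] = 115/32 ≈ $3.59

$3.59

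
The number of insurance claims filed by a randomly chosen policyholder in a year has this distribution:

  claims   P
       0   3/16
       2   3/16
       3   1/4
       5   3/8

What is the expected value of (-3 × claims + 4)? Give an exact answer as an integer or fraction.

E[-3x+4] = (3/16)·4 + (3/16)·(-2) + (1/4)·(-5) + (3/8)·(-11)
     = -5

-5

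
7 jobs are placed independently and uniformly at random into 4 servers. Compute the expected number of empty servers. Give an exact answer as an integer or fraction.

Let Xⱼ=1 if server j is empty. P(Xⱼ=1) = ((4-1)/4)^7 = 2187/16384.
By linearity, E[#empty] = 4·2187/16384 = 2187/4096.

2187/4096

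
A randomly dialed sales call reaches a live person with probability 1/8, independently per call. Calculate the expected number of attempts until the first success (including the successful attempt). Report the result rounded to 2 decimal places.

For a geometric distribution, E[trials] = 1/p = 1/(1/8) = 8.
≈ 8.00

8.00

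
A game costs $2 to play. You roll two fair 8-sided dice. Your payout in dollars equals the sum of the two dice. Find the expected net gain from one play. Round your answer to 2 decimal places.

Distribution of the sum of the two dice: 2 w.p. 1/64, 3 w.p. 1/32, 4 w.p. 3/64, 5 w.p. 1/16, 6 w.p. 5/64, 7 w.p. 3/32, …
E[payout] = (1/64)·2 + (1/32)·3 + (3/64)·4 + (1/16)·5 + (5/64)·6 + (3/32)·7 + (7/64)·8 + (1/8)·9 + (7/64)·10 + (3/32)·11 + (5/64)·12 + (1/16)·13 + (3/64)·14 + (1/32)·15 + (1/64)·16 = 9
Expected profit = 9 − 2 = 7 ≈ $7.00

$7.00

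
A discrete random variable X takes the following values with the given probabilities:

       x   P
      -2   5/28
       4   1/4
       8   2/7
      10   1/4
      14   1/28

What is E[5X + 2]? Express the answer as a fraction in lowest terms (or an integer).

443/14

E[5x+2] = (5/28)·(-8) + (1/4)·22 + (2/7)·42 + (1/4)·52 + (1/28)·72
     = 443/14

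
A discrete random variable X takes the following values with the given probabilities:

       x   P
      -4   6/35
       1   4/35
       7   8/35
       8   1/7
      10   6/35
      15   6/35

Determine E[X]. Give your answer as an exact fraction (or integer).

226/35

E[X] = (6/35)·(-4) + (4/35)·1 + (8/35)·7 + (1/7)·8 + (6/35)·10 + (6/35)·15
     = 226/35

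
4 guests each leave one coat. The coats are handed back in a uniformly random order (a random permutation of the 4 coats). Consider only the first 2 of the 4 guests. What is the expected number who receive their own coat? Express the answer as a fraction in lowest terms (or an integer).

Let Xᵢ = 1 if person i gets their own coat. For each i, P(Xᵢ=1) = 1/4.
By linearity of expectation, E[X₁+…+X_2] = 2·(1/4) = 1/2.

1/2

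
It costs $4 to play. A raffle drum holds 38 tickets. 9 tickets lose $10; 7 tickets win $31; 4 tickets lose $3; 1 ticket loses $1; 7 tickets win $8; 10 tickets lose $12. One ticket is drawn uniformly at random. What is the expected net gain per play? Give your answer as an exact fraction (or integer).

-51/19 dollars

E[payout] = (9/38)·(-10) + (7/38)·31 + (4/38)·(-3) + (1/38)·(-1) + (7/38)·8 + (10/38)·(-12) = 25/19
Expected profit = 25/19 − 4 = -51/19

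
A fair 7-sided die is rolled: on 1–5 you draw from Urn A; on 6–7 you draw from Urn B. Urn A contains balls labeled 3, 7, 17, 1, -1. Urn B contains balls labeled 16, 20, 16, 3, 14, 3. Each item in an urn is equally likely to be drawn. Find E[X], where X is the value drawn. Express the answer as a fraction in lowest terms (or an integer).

E[X | Urn A] = (3 + 7 + 17 + 1 − 1)/5 = 27/5
E[X | Urn B] = (16 + 20 + 16 + 3 + 14 + 3)/6 = 12
E[X] = (5/7)·27/5 + (2/7)·12 = 51/7

51/7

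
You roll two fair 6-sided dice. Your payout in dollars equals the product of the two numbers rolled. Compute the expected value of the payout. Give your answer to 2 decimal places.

$12.25

Distribution of the product of the two numbers rolled: 1 w.p. 1/36, 2 w.p. 1/18, 3 w.p. 1/18, 4 w.p. 1/12, 5 w.p. 1/18, 6 w.p. 1/9, …
E[payout] = (1/36)·1 + (1/18)·2 + (1/18)·3 + (1/12)·4 + (1/18)·5 + (1/9)·6 + (1/18)·8 + (1/36)·9 + (1/18)·10 + (1/9)·12 + (1/18)·15 + (1/36)·16 + (1/18)·18 + (1/18)·20 + (1/18)·24 + (1/36)·25 + (1/18)·30 + (1/36)·36 = 49/4
≈ $12.25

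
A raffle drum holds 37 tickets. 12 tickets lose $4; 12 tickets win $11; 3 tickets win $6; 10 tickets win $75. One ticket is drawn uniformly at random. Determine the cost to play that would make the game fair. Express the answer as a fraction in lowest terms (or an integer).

E[payout] = (12/37)·(-4) + (12/37)·11 + (3/37)·6 + (10/37)·75 = 852/37
Fair fee = E[payout] = 852/37

852/37 dollars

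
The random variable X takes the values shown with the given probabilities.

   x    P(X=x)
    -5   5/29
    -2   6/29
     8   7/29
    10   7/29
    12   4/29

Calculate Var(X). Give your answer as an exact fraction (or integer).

E[X] = (5/29)·(-5) + (6/29)·(-2) + (7/29)·8 + (7/29)·10 + (4/29)·12 = 137/29
E[X²] = (5/29)·25 + (6/29)·4 + (7/29)·64 + (7/29)·100 + (4/29)·144 = 1873/29
Var(X) = 1873/29 − (137/29)² = 35548/841

35548/841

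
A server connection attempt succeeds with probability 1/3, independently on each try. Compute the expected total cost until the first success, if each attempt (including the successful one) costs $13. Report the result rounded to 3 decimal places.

E[#attempts] = 1/p = 3; E[cost] = 13·3 = 39.
≈ 39.000

$39.000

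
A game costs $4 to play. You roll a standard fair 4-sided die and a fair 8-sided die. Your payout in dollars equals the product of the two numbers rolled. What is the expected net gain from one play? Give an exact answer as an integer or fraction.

Distribution of the product of the two numbers rolled: 1 w.p. 1/32, 2 w.p. 1/16, 3 w.p. 1/16, 4 w.p. 3/32, 5 w.p. 1/32, 6 w.p. 3/32, …
E[payout] = (1/32)·1 + (1/16)·2 + (1/16)·3 + (3/32)·4 + (1/32)·5 + (3/32)·6 + (1/32)·7 + (3/32)·8 + (1/32)·9 + (1/32)·10 + (3/32)·12 + (1/32)·14 + (1/32)·15 + (1/16)·16 + (1/32)·18 + (1/32)·20 + (1/32)·21 + (1/16)·24 + (1/32)·28 + (1/32)·32 = 45/4
Expected profit = 45/4 − 4 = 29/4

29/4 dollars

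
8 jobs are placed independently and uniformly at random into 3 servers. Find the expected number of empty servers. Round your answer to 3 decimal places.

0.117

Let Xⱼ=1 if server j is empty. P(Xⱼ=1) = ((3-1)/3)^8 = 256/6561.
By linearity, E[#empty] = 3·256/6561 = 256/2187.
≈ 0.117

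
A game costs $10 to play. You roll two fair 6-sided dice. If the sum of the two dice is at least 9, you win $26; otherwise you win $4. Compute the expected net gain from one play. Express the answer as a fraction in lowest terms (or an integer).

1/9 dollars

E[payout] = (13/18)·4 + (5/18)·26 = 91/9
Expected profit = 91/9 − 10 = 1/9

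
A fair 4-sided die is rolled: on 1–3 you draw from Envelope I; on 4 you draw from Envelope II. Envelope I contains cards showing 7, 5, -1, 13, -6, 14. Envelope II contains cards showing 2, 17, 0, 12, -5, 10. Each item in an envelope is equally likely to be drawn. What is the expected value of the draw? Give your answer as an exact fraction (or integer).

11/2

E[X | Envelope I] = (7 + 5 − 1 + 13 − 6 + 14)/6 = 16/3
E[X | Envelope II] = (2 + 17 + 0 + 12 − 5 + 10)/6 = 6
E[X] = (3/4)·16/3 + (1/4)·6 = 11/2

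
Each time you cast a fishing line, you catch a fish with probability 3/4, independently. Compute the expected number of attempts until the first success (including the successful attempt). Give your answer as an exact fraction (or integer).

For a geometric distribution, E[trials] = 1/p = 1/(3/4) = 4/3.

4/3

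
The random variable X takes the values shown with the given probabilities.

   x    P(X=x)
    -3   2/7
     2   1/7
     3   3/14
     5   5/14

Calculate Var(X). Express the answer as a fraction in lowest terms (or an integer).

517/49

E[X] = (2/7)·(-3) + (1/7)·2 + (3/14)·3 + (5/14)·5 = 13/7
E[X²] = (2/7)·9 + (1/7)·4 + (3/14)·9 + (5/14)·25 = 14
Var(X) = 14 − (13/7)² = 517/49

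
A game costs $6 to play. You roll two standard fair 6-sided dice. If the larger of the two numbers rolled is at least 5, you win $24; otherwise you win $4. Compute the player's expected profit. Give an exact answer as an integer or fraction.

E[payout] = (4/9)·4 + (5/9)·24 = 136/9
Expected profit = 136/9 − 6 = 82/9

82/9 dollars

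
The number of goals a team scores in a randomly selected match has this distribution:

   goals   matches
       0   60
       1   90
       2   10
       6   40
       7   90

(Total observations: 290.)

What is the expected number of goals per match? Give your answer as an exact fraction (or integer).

Total = 290, so P(goals=0) = 60/290, etc.
E[X] = (6/29)·0 + (9/29)·1 + (1/29)·2 + (4/29)·6 + (9/29)·7
     = 98/29

98/29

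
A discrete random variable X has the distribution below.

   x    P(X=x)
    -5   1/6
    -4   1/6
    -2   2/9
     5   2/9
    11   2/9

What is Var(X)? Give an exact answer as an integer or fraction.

E[X] = (1/6)·(-5) + (1/6)·(-4) + (2/9)·(-2) + (2/9)·5 + (2/9)·11 = 29/18
E[X²] = (1/6)·25 + (1/6)·16 + (2/9)·4 + (2/9)·25 + (2/9)·121 = 241/6
Var(X) = 241/6 − (29/18)² = 12173/324

12173/324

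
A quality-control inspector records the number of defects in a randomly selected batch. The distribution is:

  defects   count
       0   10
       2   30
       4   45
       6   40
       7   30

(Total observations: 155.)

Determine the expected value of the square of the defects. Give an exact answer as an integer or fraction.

Total = 155, so P(defects=0) = 10/155, etc.
E[X²] = (2/31)·0 + (6/31)·4 + (9/31)·16 + (8/31)·36 + (6/31)·49
     = 750/31

750/31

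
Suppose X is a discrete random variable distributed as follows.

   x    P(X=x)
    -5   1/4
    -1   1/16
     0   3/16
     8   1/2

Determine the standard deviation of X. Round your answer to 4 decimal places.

5.5758

E[X] = 43/16, E[X²] = 613/16
Var(X) = E[X²] − (E[X])² = 613/16 − 1849/256 = 7959/256
SD(X) = √(7959/256) ≈ 5.5758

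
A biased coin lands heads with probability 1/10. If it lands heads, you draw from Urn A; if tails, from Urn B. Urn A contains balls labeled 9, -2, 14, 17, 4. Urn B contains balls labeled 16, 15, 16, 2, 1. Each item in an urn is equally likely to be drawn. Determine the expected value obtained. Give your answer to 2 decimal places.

9.84

E[X | Urn A] = (9 − 2 + 14 + 17 + 4)/5 = 42/5
E[X | Urn B] = (16 + 15 + 16 + 2 + 1)/5 = 10
E[X] = (1/10)·42/5 + (9/10)·10 = 246/25 ≈ 9.84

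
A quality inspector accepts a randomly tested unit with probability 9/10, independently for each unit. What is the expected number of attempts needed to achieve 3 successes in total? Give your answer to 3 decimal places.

By linearity (sum of 3 independent geometric waits), E[trials] = 3/p = 3/(9/10) = 10/3.
≈ 3.333

3.333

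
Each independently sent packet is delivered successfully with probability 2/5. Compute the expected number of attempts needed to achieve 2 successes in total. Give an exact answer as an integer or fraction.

By linearity (sum of 2 independent geometric waits), E[trials] = 2/p = 2/(2/5) = 5.

5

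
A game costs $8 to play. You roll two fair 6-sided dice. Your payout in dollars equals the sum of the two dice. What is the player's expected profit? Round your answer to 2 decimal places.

Distribution of the sum of the two dice: 2 w.p. 1/36, 3 w.p. 1/18, 4 w.p. 1/12, 5 w.p. 1/9, 6 w.p. 5/36, 7 w.p. 1/6, …
E[payout] = (1/36)·2 + (1/18)·3 + (1/12)·4 + (1/9)·5 + (5/36)·6 + (1/6)·7 + (5/36)·8 + (1/9)·9 + (1/12)·10 + (1/18)·11 + (1/36)·12 = 7
Expected profit = 7 − 8 = -1 ≈ -$1.00

-$1.00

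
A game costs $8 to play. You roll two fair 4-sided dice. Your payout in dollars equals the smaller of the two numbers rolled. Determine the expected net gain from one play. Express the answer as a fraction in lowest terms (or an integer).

Distribution of the smaller of the two numbers rolled: 1 w.p. 7/16, 2 w.p. 5/16, 3 w.p. 3/16, 4 w.p. 1/16
E[payout] = (7/16)·1 + (5/16)·2 + (3/16)·3 + (1/16)·4 = 15/8
Expected profit = 15/8 − 8 = -49/8

-49/8 dollars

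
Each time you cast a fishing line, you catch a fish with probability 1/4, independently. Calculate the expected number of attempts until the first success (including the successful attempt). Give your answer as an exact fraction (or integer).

For a geometric distribution, E[trials] = 1/p = 1/(1/4) = 4.

4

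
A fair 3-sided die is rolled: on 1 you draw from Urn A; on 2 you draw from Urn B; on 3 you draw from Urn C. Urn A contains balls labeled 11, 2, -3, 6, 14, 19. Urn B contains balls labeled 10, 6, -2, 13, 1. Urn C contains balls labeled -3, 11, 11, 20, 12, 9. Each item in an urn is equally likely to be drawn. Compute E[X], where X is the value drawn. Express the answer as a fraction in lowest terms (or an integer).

E[X | Urn A] = (11 + 2 − 3 + 6 + 14 + 19)/6 = 49/6
E[X | Urn B] = (10 + 6 − 2 + 13 + 1)/5 = 28/5
E[X | Urn C] = (-3 + 11 + 11 + 20 + 12 + 9)/6 = 10
E[X] = (1/3)·49/6 + (1/3)·28/5 + (1/3)·10 = 713/90

713/90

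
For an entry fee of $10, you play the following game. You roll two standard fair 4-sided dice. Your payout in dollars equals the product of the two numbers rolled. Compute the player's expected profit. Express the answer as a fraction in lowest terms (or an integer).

Distribution of the product of the two numbers rolled: 1 w.p. 1/16, 2 w.p. 1/8, 3 w.p. 1/8, 4 w.p. 3/16, 6 w.p. 1/8, 8 w.p. 1/8, …
E[payout] = (1/16)·1 + (1/8)·2 + (1/8)·3 + (3/16)·4 + (1/8)·6 + (1/8)·8 + (1/16)·9 + (1/8)·12 + (1/16)·16 = 25/4
Expected profit = 25/4 − 10 = -15/4

-15/4 dollars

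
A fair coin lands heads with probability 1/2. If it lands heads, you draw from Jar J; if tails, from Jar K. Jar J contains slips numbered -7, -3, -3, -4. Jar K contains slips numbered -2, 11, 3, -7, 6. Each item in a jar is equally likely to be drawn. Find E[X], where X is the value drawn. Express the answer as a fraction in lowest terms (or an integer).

-41/40

E[X | Jar J] = (-7 − 3 − 3 − 4)/4 = -17/4
E[X | Jar K] = (-2 + 11 + 3 − 7 + 6)/5 = 11/5
E[X] = (1/2)·(-17/4) + (1/2)·11/5 = -41/40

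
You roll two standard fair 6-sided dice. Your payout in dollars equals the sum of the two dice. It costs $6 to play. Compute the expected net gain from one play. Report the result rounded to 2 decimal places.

$1.00

Distribution of the sum of the two dice: 2 w.p. 1/36, 3 w.p. 1/18, 4 w.p. 1/12, 5 w.p. 1/9, 6 w.p. 5/36, 7 w.p. 1/6, …
E[payout] = (1/36)·2 + (1/18)·3 + (1/12)·4 + (1/9)·5 + (5/36)·6 + (1/6)·7 + (5/36)·8 + (1/9)·9 + (1/12)·10 + (1/18)·11 + (1/36)·12 = 7
Expected profit = 7 − 6 = 1 ≈ $1.00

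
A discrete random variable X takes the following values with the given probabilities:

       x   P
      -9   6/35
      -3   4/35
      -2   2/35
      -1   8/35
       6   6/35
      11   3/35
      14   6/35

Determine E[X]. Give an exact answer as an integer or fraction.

E[X] = (6/35)·(-9) + (4/35)·(-3) + (2/35)·(-2) + (8/35)·(-1) + (6/35)·6 + (3/35)·11 + (6/35)·14
     = 15/7

15/7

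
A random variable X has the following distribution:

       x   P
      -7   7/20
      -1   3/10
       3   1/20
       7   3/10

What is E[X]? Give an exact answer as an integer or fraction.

-1/2

E[X] = (7/20)·(-7) + (3/10)·(-1) + (1/20)·3 + (3/10)·7
     = -1/2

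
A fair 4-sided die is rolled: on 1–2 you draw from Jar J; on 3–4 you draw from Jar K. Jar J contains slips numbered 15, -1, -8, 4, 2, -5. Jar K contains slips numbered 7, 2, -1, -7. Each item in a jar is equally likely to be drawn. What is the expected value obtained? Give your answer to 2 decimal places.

0.71

E[X | Jar J] = (15 − 1 − 8 + 4 + 2 − 5)/6 = 7/6
E[X | Jar K] = (7 + 2 − 1 − 7)/4 = 1/4
E[X] = (1/2)·7/6 + (1/2)·1/4 = 17/24 ≈ 0.71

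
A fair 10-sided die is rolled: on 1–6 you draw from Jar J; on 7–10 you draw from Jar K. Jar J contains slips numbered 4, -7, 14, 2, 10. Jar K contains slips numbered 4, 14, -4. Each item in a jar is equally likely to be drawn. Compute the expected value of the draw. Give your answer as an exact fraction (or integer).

E[X | Jar J] = (4 − 7 + 14 + 2 + 10)/5 = 23/5
E[X | Jar K] = (4 + 14 − 4)/3 = 14/3
E[X] = (3/5)·23/5 + (2/5)·14/3 = 347/75

347/75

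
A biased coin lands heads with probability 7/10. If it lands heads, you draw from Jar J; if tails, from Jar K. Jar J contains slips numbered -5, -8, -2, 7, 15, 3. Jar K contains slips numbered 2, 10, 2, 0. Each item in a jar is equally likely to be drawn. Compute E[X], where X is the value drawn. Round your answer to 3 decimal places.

2.217

E[X | Jar J] = (-5 − 8 − 2 + 7 + 15 + 3)/6 = 5/3
E[X | Jar K] = (2 + 10 + 2 + 0)/4 = 7/2
E[X] = (7/10)·5/3 + (3/10)·7/2 = 133/60 ≈ 2.217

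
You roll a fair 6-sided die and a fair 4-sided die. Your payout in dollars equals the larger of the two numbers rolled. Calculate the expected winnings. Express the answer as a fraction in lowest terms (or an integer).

47/12 dollars

Distribution of the larger of the two numbers rolled: 1 w.p. 1/24, 2 w.p. 1/8, 3 w.p. 5/24, 4 w.p. 7/24, 5 w.p. 1/6, 6 w.p. 1/6
E[payout] = (1/24)·1 + (1/8)·2 + (5/24)·3 + (7/24)·4 + (1/6)·5 + (1/6)·6 = 47/12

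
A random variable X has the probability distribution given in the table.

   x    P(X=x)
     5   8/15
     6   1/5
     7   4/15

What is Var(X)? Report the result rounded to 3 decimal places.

E[X] = (8/15)·5 + (1/5)·6 + (4/15)·7 = 86/15
E[X²] = (8/15)·25 + (1/5)·36 + (4/15)·49 = 168/5
Var(X) = 168/5 − (86/15)² = 164/225 ≈ 0.729

0.729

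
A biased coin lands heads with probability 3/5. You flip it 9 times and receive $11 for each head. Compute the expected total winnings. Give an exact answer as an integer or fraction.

297/5 dollars

E[#heads] = 9·3/5 = 27/5 (linearity over flips).
E[winnings] = 11·27/5 = 297/5.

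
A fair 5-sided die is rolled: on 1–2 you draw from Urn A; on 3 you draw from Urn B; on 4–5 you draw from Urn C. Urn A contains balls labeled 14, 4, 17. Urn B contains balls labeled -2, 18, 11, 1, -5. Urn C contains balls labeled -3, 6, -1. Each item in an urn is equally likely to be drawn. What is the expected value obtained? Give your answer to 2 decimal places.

E[X | Urn A] = (14 + 4 + 17)/3 = 35/3
E[X | Urn B] = (-2 + 18 + 11 + 1 − 5)/5 = 23/5
E[X | Urn C] = (-3 + 6 − 1)/3 = 2/3
E[X] = (2/5)·35/3 + (1/5)·23/5 + (2/5)·2/3 = 439/75 ≈ 5.85

5.85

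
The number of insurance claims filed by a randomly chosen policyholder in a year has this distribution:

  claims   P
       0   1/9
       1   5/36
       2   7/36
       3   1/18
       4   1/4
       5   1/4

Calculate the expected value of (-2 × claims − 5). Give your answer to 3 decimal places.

-10.889

E[-2x-5] = (1/9)·(-5) + (5/36)·(-7) + (7/36)·(-9) + (1/18)·(-11) + (1/4)·(-13) + (1/4)·(-15)
     = -98/9 ≈ -10.889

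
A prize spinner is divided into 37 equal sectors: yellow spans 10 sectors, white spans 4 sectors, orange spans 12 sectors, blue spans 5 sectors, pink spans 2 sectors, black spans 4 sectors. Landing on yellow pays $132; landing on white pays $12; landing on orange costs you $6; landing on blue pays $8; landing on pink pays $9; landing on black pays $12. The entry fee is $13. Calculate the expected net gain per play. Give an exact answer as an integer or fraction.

921/37 dollars

E[payout] = (10/37)·132 + (4/37)·12 + (12/37)·(-6) + (5/37)·8 + (2/37)·9 + (4/37)·12 = 1402/37
Expected profit = 1402/37 − 13 = 921/37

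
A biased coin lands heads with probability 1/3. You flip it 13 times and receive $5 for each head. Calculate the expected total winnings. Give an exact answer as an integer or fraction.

E[#heads] = 13·1/3 = 13/3 (linearity over flips).
E[winnings] = 5·13/3 = 65/3.

65/3 dollars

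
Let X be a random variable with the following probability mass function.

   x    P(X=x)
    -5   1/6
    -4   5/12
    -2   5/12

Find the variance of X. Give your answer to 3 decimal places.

E[X] = (1/6)·(-5) + (5/12)·(-4) + (5/12)·(-2) = -10/3
E[X²] = (1/6)·25 + (5/12)·16 + (5/12)·4 = 25/2
Var(X) = 25/2 − (-10/3)² = 25/18 ≈ 1.389

1.389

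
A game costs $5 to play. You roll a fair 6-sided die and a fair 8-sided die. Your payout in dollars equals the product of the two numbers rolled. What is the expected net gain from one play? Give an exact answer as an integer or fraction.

Distribution of the product of the two numbers rolled: 1 w.p. 1/48, 2 w.p. 1/24, 3 w.p. 1/24, 4 w.p. 1/16, 5 w.p. 1/24, 6 w.p. 1/12, …
E[payout] = (1/48)·1 + (1/24)·2 + (1/24)·3 + (1/16)·4 + (1/24)·5 + (1/12)·6 + (1/48)·7 + (1/16)·8 + (1/48)·9 + (1/24)·10 + (1/12)·12 + (1/48)·14 + (1/24)·15 + (1/24)·16 + (1/24)·18 + (1/24)·20 + (1/48)·21 + (1/16)·24 + (1/48)·25 + (1/48)·28 + (1/24)·30 + (1/48)·32 + (1/48)·35 + (1/48)·36 + (1/48)·40 + (1/48)·42 + (1/48)·48 = 63/4
Expected profit = 63/4 − 5 = 43/4

43/4 dollars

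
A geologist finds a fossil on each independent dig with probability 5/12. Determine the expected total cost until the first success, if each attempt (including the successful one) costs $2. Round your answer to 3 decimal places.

$4.800

E[#attempts] = 1/p = 12/5; E[cost] = 2·12/5 = 24/5.
≈ 4.800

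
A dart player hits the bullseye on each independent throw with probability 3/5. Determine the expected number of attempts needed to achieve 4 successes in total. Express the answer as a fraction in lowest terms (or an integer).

By linearity (sum of 4 independent geometric waits), E[trials] = 4/p = 4/(3/5) = 20/3.

20/3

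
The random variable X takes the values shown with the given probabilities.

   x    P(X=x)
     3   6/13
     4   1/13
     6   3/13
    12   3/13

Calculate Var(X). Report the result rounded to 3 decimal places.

12.746

E[X] = (6/13)·3 + (1/13)·4 + (3/13)·6 + (3/13)·12 = 76/13
E[X²] = (6/13)·9 + (1/13)·16 + (3/13)·36 + (3/13)·144 = 610/13
Var(X) = 610/13 − (76/13)² = 2154/169 ≈ 12.746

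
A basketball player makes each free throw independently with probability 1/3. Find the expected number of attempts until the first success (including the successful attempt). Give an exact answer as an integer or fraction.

For a geometric distribution, E[trials] = 1/p = 1/(1/3) = 3.

3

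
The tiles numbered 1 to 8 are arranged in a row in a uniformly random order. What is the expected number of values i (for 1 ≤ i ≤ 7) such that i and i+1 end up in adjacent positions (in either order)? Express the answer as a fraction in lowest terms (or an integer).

7/4

For each i ∈ {1,…,7}, let Xᵢ = 1 if i and i+1 are adjacent. P(Xᵢ=1) = 2·(8−1)!/8! = 2/8.
By linearity, E[ΣXᵢ] = (7)·(2/8) = 7/4.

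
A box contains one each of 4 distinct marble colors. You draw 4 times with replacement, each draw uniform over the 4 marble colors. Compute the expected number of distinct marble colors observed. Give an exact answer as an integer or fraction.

175/64

Let Xⱼ=1 if type j appears at least once. P(Xⱼ=1) = 1 − ((4−1)/4)^4 = 175/256.
E[#distinct] = 4·175/256 = 175/64.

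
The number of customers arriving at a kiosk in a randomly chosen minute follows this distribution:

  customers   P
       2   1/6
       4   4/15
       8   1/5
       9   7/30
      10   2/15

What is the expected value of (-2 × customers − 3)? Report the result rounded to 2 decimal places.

-15.87

E[-2x-3] = (1/6)·(-7) + (4/15)·(-11) + (1/5)·(-19) + (7/30)·(-21) + (2/15)·(-23)
     = -238/15 ≈ -15.87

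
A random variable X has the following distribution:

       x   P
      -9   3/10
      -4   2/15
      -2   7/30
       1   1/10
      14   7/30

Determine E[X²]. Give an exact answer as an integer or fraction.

E[X²] = (3/10)·81 + (2/15)·16 + (7/30)·4 + (1/10)·1 + (7/30)·196
     = 366/5

366/5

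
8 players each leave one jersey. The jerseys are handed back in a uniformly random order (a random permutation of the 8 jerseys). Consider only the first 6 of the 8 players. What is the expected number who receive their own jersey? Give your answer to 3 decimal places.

0.750

Let Xᵢ = 1 if person i gets their own jersey. For each i, P(Xᵢ=1) = 1/8.
By linearity of expectation, E[X₁+…+X_6] = 6·(1/8) = 3/4.
≈ 0.750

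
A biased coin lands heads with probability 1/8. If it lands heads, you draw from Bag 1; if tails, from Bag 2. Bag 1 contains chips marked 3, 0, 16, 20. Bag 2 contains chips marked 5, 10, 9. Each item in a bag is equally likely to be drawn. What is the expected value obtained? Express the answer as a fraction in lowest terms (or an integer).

E[X | Bag 1] = (3 + 0 + 16 + 20)/4 = 39/4
E[X | Bag 2] = (5 + 10 + 9)/3 = 8
E[X] = (1/8)·39/4 + (7/8)·8 = 263/32

263/32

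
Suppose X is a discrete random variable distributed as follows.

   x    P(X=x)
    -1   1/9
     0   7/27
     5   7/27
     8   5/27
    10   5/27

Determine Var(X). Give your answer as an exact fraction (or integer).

12062/729

E[X] = (1/9)·(-1) + (7/27)·0 + (7/27)·5 + (5/27)·8 + (5/27)·10 = 122/27
E[X²] = (1/9)·1 + (7/27)·0 + (7/27)·25 + (5/27)·64 + (5/27)·100 = 998/27
Var(X) = 998/27 − (122/27)² = 12062/729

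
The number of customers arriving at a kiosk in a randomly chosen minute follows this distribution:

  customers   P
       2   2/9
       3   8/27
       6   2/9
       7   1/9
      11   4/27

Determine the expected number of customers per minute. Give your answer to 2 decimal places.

5.07

E[X] = (2/9)·2 + (8/27)·3 + (2/9)·6 + (1/9)·7 + (4/27)·11
     = 137/27 ≈ 5.07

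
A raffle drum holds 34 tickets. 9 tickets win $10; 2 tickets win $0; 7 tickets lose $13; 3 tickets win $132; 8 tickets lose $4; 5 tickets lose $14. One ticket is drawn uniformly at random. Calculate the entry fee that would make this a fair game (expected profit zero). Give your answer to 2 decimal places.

$8.62

E[payout] = (9/34)·10 + (2/34)·0 + (7/34)·(-13) + (3/34)·132 + (8/34)·(-4) + (5/34)·(-14) = 293/34
Fair fee = E[payout] = 293/34 ≈ $8.62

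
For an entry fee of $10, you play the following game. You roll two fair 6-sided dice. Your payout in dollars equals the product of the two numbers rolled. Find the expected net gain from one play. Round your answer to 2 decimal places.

Distribution of the product of the two numbers rolled: 1 w.p. 1/36, 2 w.p. 1/18, 3 w.p. 1/18, 4 w.p. 1/12, 5 w.p. 1/18, 6 w.p. 1/9, …
E[payout] = (1/36)·1 + (1/18)·2 + (1/18)·3 + (1/12)·4 + (1/18)·5 + (1/9)·6 + (1/18)·8 + (1/36)·9 + (1/18)·10 + (1/9)·12 + (1/18)·15 + (1/36)·16 + (1/18)·18 + (1/18)·20 + (1/18)·24 + (1/36)·25 + (1/18)·30 + (1/36)·36 = 49/4
Expected profit = 49/4 − 10 = 9/4 ≈ $2.25

$2.25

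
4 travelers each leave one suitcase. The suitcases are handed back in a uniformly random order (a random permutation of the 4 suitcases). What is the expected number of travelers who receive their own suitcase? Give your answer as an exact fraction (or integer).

Let Xᵢ = 1 if person i gets their own suitcase. For each i, P(Xᵢ=1) = 1/4.
By linearity of expectation, E[X₁+…+X_4] = 4·(1/4) = 1.

1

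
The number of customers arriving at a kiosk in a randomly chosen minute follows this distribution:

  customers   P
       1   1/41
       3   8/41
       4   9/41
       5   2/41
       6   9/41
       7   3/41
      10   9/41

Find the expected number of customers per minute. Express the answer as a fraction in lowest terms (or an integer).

236/41

E[X] = (1/41)·1 + (8/41)·3 + (9/41)·4 + (2/41)·5 + (9/41)·6 + (3/41)·7 + (9/41)·10
     = 236/41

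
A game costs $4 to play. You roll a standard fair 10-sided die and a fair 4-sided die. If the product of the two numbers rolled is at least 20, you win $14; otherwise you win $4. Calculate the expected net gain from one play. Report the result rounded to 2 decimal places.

E[payout] = (29/40)·4 + (11/40)·14 = 27/4
Expected profit = 27/4 − 4 = 11/4 ≈ $2.75

$2.75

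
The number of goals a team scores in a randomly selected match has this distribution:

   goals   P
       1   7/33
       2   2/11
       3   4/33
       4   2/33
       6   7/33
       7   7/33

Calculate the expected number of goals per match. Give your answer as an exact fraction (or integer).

130/33

E[X] = (7/33)·1 + (2/11)·2 + (4/33)·3 + (2/33)·4 + (7/33)·6 + (7/33)·7
     = 130/33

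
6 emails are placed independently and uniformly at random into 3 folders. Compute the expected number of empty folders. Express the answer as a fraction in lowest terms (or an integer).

Let Xⱼ=1 if folder j is empty. P(Xⱼ=1) = ((3-1)/3)^6 = 64/729.
By linearity, E[#empty] = 3·64/729 = 64/243.

64/243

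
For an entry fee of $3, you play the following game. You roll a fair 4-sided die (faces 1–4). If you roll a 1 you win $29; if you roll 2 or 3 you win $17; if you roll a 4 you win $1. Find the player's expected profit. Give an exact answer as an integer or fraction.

$13

E[payout] = (1/4)·1 + (1/2)·17 + (1/4)·29 = 16
Expected profit = 16 − 3 = 13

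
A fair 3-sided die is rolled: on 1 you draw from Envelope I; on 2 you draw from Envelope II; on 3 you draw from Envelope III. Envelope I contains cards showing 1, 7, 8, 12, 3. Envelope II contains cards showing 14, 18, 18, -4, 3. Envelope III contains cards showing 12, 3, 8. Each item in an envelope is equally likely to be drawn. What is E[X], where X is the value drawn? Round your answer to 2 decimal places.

7.89

E[X | Envelope I] = (1 + 7 + 8 + 12 + 3)/5 = 31/5
E[X | Envelope II] = (14 + 18 + 18 − 4 + 3)/5 = 49/5
E[X | Envelope III] = (12 + 3 + 8)/3 = 23/3
E[X] = (1/3)·31/5 + (1/3)·49/5 + (1/3)·23/3 = 71/9 ≈ 7.89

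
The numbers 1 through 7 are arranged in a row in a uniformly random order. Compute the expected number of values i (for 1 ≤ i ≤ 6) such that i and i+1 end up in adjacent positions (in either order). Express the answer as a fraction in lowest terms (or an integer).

12/7

For each i ∈ {1,…,6}, let Xᵢ = 1 if i and i+1 are adjacent. P(Xᵢ=1) = 2·(7−1)!/7! = 2/7.
By linearity, E[ΣXᵢ] = (6)·(2/7) = 12/7.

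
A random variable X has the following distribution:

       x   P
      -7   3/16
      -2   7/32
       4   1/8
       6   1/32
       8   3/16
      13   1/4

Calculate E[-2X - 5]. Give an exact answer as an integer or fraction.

-99/8

E[-2x-5] = (3/16)·9 + (7/32)·(-1) + (1/8)·(-13) + (1/32)·(-17) + (3/16)·(-21) + (1/4)·(-31)
     = -99/8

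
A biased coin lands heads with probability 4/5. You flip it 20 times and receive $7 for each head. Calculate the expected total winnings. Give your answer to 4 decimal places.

E[#heads] = 20·4/5 = 16 (linearity over flips).
E[winnings] = 7·16 = 112.
≈ 112.0000

$112.0000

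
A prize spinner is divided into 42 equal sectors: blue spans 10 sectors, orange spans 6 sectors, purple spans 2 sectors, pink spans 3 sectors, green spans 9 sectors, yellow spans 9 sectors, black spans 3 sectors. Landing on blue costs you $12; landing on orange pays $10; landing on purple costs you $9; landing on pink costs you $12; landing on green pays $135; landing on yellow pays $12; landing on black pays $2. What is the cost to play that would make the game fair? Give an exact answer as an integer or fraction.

E[payout] = (10/42)·(-12) + (6/42)·10 + (2/42)·(-9) + (3/42)·(-12) + (9/42)·135 + (9/42)·12 + (3/42)·2 = 405/14
Fair fee = E[payout] = 405/14

405/14 dollars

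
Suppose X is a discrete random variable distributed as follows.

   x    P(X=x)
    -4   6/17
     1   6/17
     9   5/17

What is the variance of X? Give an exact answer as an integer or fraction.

E[X] = (6/17)·(-4) + (6/17)·1 + (5/17)·9 = 27/17
E[X²] = (6/17)·16 + (6/17)·1 + (5/17)·81 = 507/17
Var(X) = 507/17 − (27/17)² = 7890/289

7890/289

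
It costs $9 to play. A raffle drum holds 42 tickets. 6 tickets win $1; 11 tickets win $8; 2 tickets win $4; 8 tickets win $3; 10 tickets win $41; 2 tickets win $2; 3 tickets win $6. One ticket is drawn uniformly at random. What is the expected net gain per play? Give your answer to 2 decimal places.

E[payout] = (6/42)·1 + (11/42)·8 + (2/42)·4 + (8/42)·3 + (10/42)·41 + (2/42)·2 + (3/42)·6 = 93/7
Expected profit = 93/7 − 9 = 30/7 ≈ $4.29

$4.29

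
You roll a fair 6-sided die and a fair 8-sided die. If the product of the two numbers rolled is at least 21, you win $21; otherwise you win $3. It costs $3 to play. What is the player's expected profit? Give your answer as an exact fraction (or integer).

21/4 dollars

E[payout] = (17/24)·3 + (7/24)·21 = 33/4
Expected profit = 33/4 − 3 = 21/4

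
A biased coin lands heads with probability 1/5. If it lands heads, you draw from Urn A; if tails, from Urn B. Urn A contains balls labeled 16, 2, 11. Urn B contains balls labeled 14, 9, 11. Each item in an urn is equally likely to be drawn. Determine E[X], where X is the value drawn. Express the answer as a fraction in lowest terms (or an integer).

E[X | Urn A] = (16 + 2 + 11)/3 = 29/3
E[X | Urn B] = (14 + 9 + 11)/3 = 34/3
E[X] = (1/5)·29/3 + (4/5)·34/3 = 11

11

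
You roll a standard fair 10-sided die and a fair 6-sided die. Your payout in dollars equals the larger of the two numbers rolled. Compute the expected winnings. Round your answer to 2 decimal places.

Distribution of the larger of the two numbers rolled: 1 w.p. 1/60, 2 w.p. 1/20, 3 w.p. 1/12, 4 w.p. 7/60, 5 w.p. 3/20, 6 w.p. 11/60, …
E[payout] = (1/60)·1 + (1/20)·2 + (1/12)·3 + (7/60)·4 + (3/20)·5 + (11/60)·6 + (1/10)·7 + (1/10)·8 + (1/10)·9 + (1/10)·10 = 73/12
≈ $6.08

$6.08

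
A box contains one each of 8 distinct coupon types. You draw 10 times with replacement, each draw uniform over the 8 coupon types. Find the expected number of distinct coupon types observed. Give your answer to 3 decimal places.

Let Xⱼ=1 if type j appears at least once. P(Xⱼ=1) = 1 − ((8−1)/8)^10 = 791266575/1073741824.
E[#distinct] = 8·791266575/1073741824 = 791266575/134217728.
≈ 5.895

5.895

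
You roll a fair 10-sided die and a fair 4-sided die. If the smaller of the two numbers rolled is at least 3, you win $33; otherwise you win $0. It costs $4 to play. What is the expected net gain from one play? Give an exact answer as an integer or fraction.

E[payout] = (3/5)·0 + (2/5)·33 = 66/5
Expected profit = 66/5 − 4 = 46/5

46/5 dollars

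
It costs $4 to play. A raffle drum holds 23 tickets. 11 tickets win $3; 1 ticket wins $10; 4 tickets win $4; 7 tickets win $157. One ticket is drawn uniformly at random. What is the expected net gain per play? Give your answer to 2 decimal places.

E[payout] = (11/23)·3 + (1/23)·10 + (4/23)·4 + (7/23)·157 = 1158/23
Expected profit = 1158/23 − 4 = 1066/23 ≈ $46.35

$46.35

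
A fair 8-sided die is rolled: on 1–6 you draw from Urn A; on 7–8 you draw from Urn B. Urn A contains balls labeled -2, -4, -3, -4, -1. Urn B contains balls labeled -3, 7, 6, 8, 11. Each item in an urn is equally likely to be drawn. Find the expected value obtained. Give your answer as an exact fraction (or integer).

-13/20

E[X | Urn A] = (-2 − 4 − 3 − 4 − 1)/5 = -14/5
E[X | Urn B] = (-3 + 7 + 6 + 8 + 11)/5 = 29/5
E[X] = (3/4)·(-14/5) + (1/4)·29/5 = -13/20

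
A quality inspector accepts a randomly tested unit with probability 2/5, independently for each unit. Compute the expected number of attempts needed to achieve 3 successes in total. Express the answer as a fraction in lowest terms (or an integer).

By linearity (sum of 3 independent geometric waits), E[trials] = 3/p = 3/(2/5) = 15/2.

15/2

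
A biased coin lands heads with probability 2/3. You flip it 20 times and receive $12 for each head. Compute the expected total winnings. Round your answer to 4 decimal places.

$160.0000

E[#heads] = 20·2/3 = 40/3 (linearity over flips).
E[winnings] = 12·40/3 = 160.
≈ 160.0000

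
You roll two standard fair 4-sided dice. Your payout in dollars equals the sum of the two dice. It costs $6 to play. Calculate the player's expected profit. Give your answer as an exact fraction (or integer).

Distribution of the sum of the two dice: 2 w.p. 1/16, 3 w.p. 1/8, 4 w.p. 3/16, 5 w.p. 1/4, 6 w.p. 3/16, 7 w.p. 1/8, …
E[payout] = (1/16)·2 + (1/8)·3 + (3/16)·4 + (1/4)·5 + (3/16)·6 + (1/8)·7 + (1/16)·8 = 5
Expected profit = 5 − 6 = -1

-$1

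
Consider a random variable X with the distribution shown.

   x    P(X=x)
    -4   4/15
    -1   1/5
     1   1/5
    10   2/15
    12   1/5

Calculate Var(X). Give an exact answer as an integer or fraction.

1786/45

E[X] = (4/15)·(-4) + (1/5)·(-1) + (1/5)·1 + (2/15)·10 + (1/5)·12 = 8/3
E[X²] = (4/15)·16 + (1/5)·1 + (1/5)·1 + (2/15)·100 + (1/5)·144 = 234/5
Var(X) = 234/5 − (8/3)² = 1786/45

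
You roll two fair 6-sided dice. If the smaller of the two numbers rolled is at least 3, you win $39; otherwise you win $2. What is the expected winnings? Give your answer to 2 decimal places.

E[payout] = (5/9)·2 + (4/9)·39 = 166/9
≈ $18.44

$18.44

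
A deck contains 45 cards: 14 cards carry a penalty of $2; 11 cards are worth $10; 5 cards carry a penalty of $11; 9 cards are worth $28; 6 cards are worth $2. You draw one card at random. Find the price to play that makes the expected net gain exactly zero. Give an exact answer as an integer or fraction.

E[payout] = (14/45)·(-2) + (11/45)·10 + (5/45)·(-11) + (9/45)·28 + (6/45)·2 = 97/15
Fair fee = E[payout] = 97/15

97/15 dollars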